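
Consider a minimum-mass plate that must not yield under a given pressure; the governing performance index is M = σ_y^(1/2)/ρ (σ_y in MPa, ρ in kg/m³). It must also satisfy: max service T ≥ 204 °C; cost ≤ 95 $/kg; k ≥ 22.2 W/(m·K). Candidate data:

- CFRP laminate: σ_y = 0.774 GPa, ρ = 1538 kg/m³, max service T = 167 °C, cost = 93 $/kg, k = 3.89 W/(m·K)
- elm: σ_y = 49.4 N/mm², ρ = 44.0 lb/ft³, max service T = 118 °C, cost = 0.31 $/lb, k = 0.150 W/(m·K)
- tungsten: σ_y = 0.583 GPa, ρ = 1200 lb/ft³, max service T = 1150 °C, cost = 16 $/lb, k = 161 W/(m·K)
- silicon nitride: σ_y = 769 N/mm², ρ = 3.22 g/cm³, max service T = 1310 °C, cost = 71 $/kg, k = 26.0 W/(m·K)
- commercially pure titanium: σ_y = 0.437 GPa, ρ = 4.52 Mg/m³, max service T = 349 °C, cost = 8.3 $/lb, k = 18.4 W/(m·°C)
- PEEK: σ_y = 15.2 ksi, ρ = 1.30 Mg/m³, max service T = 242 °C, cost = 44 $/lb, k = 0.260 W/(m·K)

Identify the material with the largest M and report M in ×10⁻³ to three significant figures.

silicon nitride, M = 8.61×10⁻³

Screen on constraints: max service T ≥ 204 °C; cost ≤ 95 $/kg; k ≥ 22.2 W/(m·K). Survivors: tungsten, silicon nitride.
Putting every candidate on a common basis:
  tungsten: σ_y = 583.0 MPa, ρ = 19220 kg/m³
  silicon nitride: σ_y = 769.0 MPa, ρ = 3220 kg/m³
  silicon nitride: M = 8.61×10⁻³
  tungsten: M = 1.26×10⁻³
The maximum is for silicon nitride.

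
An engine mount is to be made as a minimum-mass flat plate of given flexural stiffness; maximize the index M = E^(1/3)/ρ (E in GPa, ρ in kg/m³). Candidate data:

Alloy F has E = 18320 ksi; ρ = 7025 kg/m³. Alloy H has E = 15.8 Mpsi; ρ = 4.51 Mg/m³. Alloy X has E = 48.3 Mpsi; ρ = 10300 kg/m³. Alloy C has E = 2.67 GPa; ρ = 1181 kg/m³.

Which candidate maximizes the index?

alloy C

Convert each candidate to consistent units, then evaluate M:
  alloy F: E = 126.3 GPa, ρ = 7025 kg/m³
  alloy H: E = 108.9 GPa, ρ = 4510 kg/m³
  alloy X: E = 333.0 GPa, ρ = 10300 kg/m³
  alloy C: E = 2.670 GPa, ρ = 1181 kg/m³
  alloy C: M = 1.17×10⁻³
  alloy H: M = 1.06×10⁻³
  alloy F: M = 0.714×10⁻³
  alloy X: M = 0.673×10⁻³
The maximum is for alloy C.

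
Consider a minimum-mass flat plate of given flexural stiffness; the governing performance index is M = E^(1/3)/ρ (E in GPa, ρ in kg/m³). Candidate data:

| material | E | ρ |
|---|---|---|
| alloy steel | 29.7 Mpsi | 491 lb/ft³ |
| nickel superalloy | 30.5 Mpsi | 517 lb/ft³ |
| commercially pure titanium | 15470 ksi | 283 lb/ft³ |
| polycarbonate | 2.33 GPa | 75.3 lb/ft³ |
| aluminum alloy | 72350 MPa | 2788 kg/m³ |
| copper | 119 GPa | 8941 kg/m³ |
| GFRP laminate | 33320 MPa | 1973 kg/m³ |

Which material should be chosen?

GFRP laminate

Normalizing units and computing the index:
  alloy steel: E = 204.8 GPa, ρ = 7865 kg/m³
  nickel superalloy: E = 210.3 GPa, ρ = 8282 kg/m³
  commercially pure titanium: E = 106.7 GPa, ρ = 4533 kg/m³
  polycarbonate: E = 2.330 GPa, ρ = 1206 kg/m³
  aluminum alloy: E = 72.35 GPa, ρ = 2788 kg/m³
  copper: E = 119.0 GPa, ρ = 8941 kg/m³
  GFRP laminate: E = 33.32 GPa, ρ = 1973 kg/m³
  GFRP laminate: M = 1.63×10⁻³
  aluminum alloy: M = 1.49×10⁻³
  polycarbonate: M = 1.10×10⁻³
  commercially pure titanium: M = 1.05×10⁻³
  alloy steel: M = 0.749×10⁻³
  nickel superalloy: M = 0.718×10⁻³
  copper: M = 0.550×10⁻³
Highest index: GFRP laminate.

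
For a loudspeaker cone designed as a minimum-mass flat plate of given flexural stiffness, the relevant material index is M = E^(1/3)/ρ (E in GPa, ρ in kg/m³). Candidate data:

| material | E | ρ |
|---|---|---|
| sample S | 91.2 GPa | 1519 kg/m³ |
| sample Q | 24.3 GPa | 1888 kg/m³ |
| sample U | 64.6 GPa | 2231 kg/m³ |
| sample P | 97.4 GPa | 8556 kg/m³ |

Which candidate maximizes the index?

Evaluate M for each candidate:
  sample S: M = 2.96×10⁻³
  sample U: M = 1.80×10⁻³
  sample Q: M = 1.53×10⁻³
  sample P: M = 0.538×10⁻³
Sample S has the largest M.

sample S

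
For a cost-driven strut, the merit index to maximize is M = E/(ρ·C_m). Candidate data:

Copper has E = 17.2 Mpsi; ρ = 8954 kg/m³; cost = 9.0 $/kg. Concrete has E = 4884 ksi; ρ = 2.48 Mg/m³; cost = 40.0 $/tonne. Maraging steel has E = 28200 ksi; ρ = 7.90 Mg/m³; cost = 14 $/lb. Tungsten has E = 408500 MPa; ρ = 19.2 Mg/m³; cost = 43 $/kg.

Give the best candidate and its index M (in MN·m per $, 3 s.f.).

Normalizing units and computing the index:
  copper: E = 118.6 GPa, ρ = 8954 kg/m³, cost = 9.000 $/kg
  concrete: E = 33.67 GPa, ρ = 2480 kg/m³, cost = 0.04000 $/kg
  maraging steel: E = 194.4 GPa, ρ = 7900 kg/m³, cost = 30.86 $/kg
  tungsten: E = 408.5 GPa, ρ = 19200 kg/m³, cost = 43.00 $/kg
  concrete: M = 339 MN·m per $
  copper: M = 1.47 MN·m per $
  maraging steel: M = 0.797 MN·m per $
  tungsten: M = 0.495 MN·m per $
Concrete ranks first.

concrete, M = 339 MN·m per $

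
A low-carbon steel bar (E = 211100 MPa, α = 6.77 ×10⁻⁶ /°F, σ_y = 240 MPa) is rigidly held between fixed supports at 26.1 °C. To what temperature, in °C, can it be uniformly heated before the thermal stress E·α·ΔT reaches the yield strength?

119 °C

E = 211100 MPa = 211.1 GPa.
α = 6.77×10⁻⁶/°F × 9/5 = 12.2×10⁻⁶/K.
E·α·ΔT = 240.0 MPa ⇒ ΔT = 240.0 / (211.1×10³ × 12.2×10⁻⁶) = 93.30 K.
T = 26.1 + 93.30 = 119.4 °C.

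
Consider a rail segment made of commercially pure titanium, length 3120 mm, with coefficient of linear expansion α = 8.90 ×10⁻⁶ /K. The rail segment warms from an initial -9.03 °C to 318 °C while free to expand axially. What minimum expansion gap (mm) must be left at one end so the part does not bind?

9.08 mm

ΔT = 318 − (-9.03) = 327.0 K.
ΔL = α·L₀·ΔT = 8.90×10⁻⁶ × 3120 mm × 327.0 K = 9.08 mm.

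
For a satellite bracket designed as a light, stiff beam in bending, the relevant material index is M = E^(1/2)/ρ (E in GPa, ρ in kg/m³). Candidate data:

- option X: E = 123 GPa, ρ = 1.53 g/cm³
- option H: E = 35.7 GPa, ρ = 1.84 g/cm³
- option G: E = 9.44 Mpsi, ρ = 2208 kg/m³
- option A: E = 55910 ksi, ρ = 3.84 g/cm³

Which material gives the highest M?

Convert each candidate to consistent units, then evaluate M:
  option X: E = 123.0 GPa, ρ = 1530 kg/m³
  option H: E = 35.70 GPa, ρ = 1840 kg/m³
  option G: E = 65.09 GPa, ρ = 2208 kg/m³
  option A: E = 385.5 GPa, ρ = 3840 kg/m³
  option X: M = 7.25×10⁻³
  option A: M = 5.11×10⁻³
  option G: M = 3.65×10⁻³
  option H: M = 3.25×10⁻³
Option X has the largest M.

option X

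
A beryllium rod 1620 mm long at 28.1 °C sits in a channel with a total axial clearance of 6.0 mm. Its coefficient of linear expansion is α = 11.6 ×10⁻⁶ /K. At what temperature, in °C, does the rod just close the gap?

347 °C

α·L₀·ΔT = 6.0 mm ⇒ ΔT = 6.0 / (11.6×10⁻⁶ × 1620.0) = 319.3 K.
T = 28.1 + 319.3 = 347.4 °C.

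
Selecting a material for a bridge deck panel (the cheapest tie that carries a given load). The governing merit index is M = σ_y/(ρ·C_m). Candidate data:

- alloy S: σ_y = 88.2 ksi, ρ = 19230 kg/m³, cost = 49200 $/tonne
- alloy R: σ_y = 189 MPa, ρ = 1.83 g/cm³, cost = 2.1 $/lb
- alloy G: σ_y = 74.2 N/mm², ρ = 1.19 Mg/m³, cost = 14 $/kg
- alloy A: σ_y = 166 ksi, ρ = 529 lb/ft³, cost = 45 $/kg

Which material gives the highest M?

alloy R

In SI units:
  alloy S: σ_y = 608.1 MPa, ρ = 19230 kg/m³, cost = 49.20 $/kg
  alloy R: σ_y = 189.0 MPa, ρ = 1830 kg/m³, cost = 4.630 $/kg
  alloy G: σ_y = 74.20 MPa, ρ = 1190 kg/m³, cost = 14.00 $/kg
  alloy A: σ_y = 1145 MPa, ρ = 8474 kg/m³, cost = 45.00 $/kg
  alloy R: M = 22.3 kN·m per $
  alloy G: M = 4.45 kN·m per $
  alloy A: M = 3.00 kN·m per $
  alloy S: M = 0.643 kN·m per $
The maximum is for alloy R.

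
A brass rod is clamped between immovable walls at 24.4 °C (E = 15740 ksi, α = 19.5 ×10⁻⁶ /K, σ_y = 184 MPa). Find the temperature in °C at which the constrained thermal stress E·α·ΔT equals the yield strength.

E = 15740 ksi = 108.5 GPa.
E·α·ΔT = 184.0 MPa ⇒ ΔT = 184.0 / (108.5×10³ × 19.5×10⁻⁶) = 86.95 K.
T = 24.4 + 86.95 = 111.3 °C.

111 °C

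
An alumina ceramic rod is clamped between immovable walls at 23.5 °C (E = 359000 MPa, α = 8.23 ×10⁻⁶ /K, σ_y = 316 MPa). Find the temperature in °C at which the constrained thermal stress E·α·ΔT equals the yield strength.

130 °C

E = 359000 MPa = 359.0 GPa.
E·α·ΔT = 316.0 MPa ⇒ ΔT = 316.0 / (359.0×10³ × 8.23×10⁻⁶) = 107.0 K.
T = 23.5 + 107.0 = 130.5 °C.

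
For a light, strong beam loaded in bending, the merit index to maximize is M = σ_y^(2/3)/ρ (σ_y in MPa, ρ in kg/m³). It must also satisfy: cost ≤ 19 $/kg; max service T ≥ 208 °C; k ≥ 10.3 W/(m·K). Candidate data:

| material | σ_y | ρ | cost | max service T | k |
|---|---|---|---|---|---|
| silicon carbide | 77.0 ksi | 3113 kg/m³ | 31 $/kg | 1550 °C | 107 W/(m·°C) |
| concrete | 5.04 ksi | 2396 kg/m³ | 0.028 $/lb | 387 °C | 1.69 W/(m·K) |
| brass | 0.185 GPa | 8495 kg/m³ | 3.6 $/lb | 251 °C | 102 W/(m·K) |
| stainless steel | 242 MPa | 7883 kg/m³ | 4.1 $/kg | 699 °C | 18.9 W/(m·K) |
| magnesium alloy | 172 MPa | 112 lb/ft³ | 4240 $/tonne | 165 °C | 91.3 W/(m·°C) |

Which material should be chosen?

stainless steel

Screen on constraints: cost ≤ 19 $/kg; max service T ≥ 208 °C; k ≥ 10.3 W/(m·K). Survivors: brass, stainless steel.
In SI units:
  brass: σ_y = 185.0 MPa, ρ = 8495 kg/m³
  stainless steel: σ_y = 242.0 MPa, ρ = 7883 kg/m³
  stainless steel: M = 4.93×10⁻³
  brass: M = 3.82×10⁻³
Stainless steel has the largest M.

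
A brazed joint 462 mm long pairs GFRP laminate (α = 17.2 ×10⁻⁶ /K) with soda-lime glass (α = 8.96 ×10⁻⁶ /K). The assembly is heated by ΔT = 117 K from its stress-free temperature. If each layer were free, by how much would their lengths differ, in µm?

445 µm

Δα = |17.2 − 8.96|×10⁻⁶/K = 8.24×10⁻⁶/K.
ΔL_mismatch = Δα·L·ΔT = 8.24×10⁻⁶ × 462.0 mm × 117.0 K = 445 µm.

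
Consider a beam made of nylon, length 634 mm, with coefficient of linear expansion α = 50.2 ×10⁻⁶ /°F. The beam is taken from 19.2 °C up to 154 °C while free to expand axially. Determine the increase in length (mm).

7.72 mm

Convert α: 50.2×10⁻⁶/°F × (9/5) = 90.4×10⁻⁶/K.
ΔT = 154 − 19.2 = 134.8 K.
ΔL = α·L₀·ΔT = 90.4×10⁻⁶ × 634 mm × 134.8 K = 7.72 mm.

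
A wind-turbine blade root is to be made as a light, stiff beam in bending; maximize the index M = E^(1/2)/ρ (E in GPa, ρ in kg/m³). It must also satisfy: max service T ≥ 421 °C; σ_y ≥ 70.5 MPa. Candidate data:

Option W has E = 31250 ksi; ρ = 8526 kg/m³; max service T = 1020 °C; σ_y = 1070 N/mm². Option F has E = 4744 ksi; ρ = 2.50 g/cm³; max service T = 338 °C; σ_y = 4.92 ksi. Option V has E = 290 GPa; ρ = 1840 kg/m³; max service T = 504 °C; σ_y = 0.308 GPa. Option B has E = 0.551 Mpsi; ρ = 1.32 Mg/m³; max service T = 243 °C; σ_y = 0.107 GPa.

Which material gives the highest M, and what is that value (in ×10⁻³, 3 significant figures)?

option V, M = 9.26×10⁻³

Screen on constraints: max service T ≥ 421 °C; σ_y ≥ 70.5 MPa. Survivors: option W, option V.
Putting every candidate on a common basis:
  option W: E = 215.5 GPa, ρ = 8526 kg/m³
  option V: E = 290.0 GPa, ρ = 1840 kg/m³
  option V: M = 9.26×10⁻³
  option W: M = 1.72×10⁻³
Option V ranks first.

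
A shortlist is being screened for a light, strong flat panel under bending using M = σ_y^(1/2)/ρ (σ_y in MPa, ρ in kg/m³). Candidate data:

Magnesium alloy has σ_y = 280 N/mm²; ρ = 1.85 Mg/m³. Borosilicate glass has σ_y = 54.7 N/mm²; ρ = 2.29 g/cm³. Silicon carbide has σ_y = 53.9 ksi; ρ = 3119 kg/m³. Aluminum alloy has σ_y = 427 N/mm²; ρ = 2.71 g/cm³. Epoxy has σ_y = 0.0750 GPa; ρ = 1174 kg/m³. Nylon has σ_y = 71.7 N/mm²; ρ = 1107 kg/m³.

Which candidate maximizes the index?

magnesium alloy

After converting to SI:
  magnesium alloy: σ_y = 280.0 MPa, ρ = 1850 kg/m³
  borosilicate glass: σ_y = 54.70 MPa, ρ = 2290 kg/m³
  silicon carbide: σ_y = 371.6 MPa, ρ = 3119 kg/m³
  aluminum alloy: σ_y = 427.0 MPa, ρ = 2710 kg/m³
  epoxy: σ_y = 75.00 MPa, ρ = 1174 kg/m³
  nylon: σ_y = 71.70 MPa, ρ = 1107 kg/m³
  magnesium alloy: M = 9.04×10⁻³
  nylon: M = 7.65×10⁻³
  aluminum alloy: M = 7.63×10⁻³
  epoxy: M = 7.38×10⁻³
  silicon carbide: M = 6.18×10⁻³
  borosilicate glass: M = 3.23×10⁻³
Highest index: magnesium alloy.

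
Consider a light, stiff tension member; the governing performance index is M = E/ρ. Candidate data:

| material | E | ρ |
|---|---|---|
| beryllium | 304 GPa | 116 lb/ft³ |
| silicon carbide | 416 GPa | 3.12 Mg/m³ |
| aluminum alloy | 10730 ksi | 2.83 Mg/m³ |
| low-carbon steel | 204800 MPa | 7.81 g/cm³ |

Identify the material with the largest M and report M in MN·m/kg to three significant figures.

beryllium, M = 164 MN·m/kg

Putting every candidate on a common basis:
  beryllium: E = 304.0 GPa, ρ = 1858 kg/m³
  silicon carbide: E = 416.0 GPa, ρ = 3120 kg/m³
  aluminum alloy: E = 73.98 GPa, ρ = 2830 kg/m³
  low-carbon steel: E = 204.8 GPa, ρ = 7810 kg/m³
  beryllium: M = 164 MN·m/kg
  silicon carbide: M = 133 MN·m/kg
  low-carbon steel: M = 26.2 MN·m/kg
  aluminum alloy: M = 26.1 MN·m/kg
Highest index: beryllium.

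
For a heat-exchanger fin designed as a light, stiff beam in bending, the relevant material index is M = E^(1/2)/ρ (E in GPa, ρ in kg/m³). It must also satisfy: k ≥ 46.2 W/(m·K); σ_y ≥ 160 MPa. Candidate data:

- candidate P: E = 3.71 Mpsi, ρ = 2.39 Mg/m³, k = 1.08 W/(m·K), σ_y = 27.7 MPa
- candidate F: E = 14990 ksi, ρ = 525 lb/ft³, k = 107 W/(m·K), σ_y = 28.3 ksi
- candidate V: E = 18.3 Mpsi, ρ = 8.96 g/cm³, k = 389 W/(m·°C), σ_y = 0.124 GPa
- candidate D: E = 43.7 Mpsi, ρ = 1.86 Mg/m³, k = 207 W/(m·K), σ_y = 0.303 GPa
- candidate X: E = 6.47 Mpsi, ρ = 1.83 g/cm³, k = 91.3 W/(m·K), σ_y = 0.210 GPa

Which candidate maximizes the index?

Screen on constraints: k ≥ 46.2 W/(m·K); σ_y ≥ 160 MPa. Survivors: candidate F, candidate D, candidate X.
In SI units:
  candidate F: E = 103.4 GPa, ρ = 8410 kg/m³
  candidate D: E = 301.3 GPa, ρ = 1860 kg/m³
  candidate X: E = 44.61 GPa, ρ = 1830 kg/m³
  candidate D: M = 9.33×10⁻³
  candidate X: M = 3.65×10⁻³
  candidate F: M = 1.21×10⁻³
Highest index: candidate D.

candidate D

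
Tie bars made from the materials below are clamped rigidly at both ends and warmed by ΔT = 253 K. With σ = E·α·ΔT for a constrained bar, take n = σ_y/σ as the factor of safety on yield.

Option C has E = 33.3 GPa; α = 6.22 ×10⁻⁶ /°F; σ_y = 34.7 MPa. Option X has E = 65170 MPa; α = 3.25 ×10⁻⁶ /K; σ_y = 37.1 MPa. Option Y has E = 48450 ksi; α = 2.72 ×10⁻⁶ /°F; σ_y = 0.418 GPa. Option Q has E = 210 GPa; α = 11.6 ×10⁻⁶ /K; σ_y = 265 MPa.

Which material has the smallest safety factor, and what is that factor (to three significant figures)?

option C, n = 0.368

With everything in SI (GPa, ×10⁻⁶/K, MPa):
  option C: E = 33.30, α = 11.2, σ_y = 34.70 → σ = 94.3 MPa, n = 0.368
  option X: E = 65.17, α = 3.25, σ_y = 37.10 → σ = 53.6 MPa, n = 0.692
  option Y: E = 334.1, α = 4.90, σ_y = 418.0 → σ = 414 MPa, n = 1.01
  option Q: E = 210.0, α = 11.6, σ_y = 265.0 → σ = 616 MPa, n = 0.430
Smallest n: option C with n = 0.368.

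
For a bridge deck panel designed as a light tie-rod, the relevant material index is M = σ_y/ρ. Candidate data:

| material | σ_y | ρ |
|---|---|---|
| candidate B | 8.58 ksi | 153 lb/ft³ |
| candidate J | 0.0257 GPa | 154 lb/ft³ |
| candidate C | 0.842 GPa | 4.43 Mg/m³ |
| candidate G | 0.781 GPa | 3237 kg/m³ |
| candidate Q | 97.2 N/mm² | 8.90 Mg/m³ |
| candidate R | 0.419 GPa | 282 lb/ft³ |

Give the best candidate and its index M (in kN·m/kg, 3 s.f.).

candidate G, M = 241 kN·m/kg

Normalizing units and computing the index:
  candidate B: σ_y = 59.16 MPa, ρ = 2451 kg/m³
  candidate J: σ_y = 25.70 MPa, ρ = 2467 kg/m³
  candidate C: σ_y = 842.0 MPa, ρ = 4430 kg/m³
  candidate G: σ_y = 781.0 MPa, ρ = 3237 kg/m³
  candidate Q: σ_y = 97.20 MPa, ρ = 8900 kg/m³
  candidate R: σ_y = 419.0 MPa, ρ = 4517 kg/m³
  candidate G: M = 241 kN·m/kg
  candidate C: M = 190 kN·m/kg
  candidate R: M = 92.8 kN·m/kg
  candidate B: M = 24.1 kN·m/kg
  candidate Q: M = 10.9 kN·m/kg
  candidate J: M = 10.4 kN·m/kg
The maximum is for candidate G.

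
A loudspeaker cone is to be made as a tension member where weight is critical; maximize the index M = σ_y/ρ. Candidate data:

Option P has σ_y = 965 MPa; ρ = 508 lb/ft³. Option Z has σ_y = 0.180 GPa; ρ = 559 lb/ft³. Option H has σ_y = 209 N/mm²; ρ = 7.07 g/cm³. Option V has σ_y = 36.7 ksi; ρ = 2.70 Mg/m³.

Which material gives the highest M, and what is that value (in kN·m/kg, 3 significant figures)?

option P, M = 119 kN·m/kg

Putting every candidate on a common basis:
  option P: σ_y = 965.0 MPa, ρ = 8137 kg/m³
  option Z: σ_y = 180.0 MPa, ρ = 8954 kg/m³
  option H: σ_y = 209.0 MPa, ρ = 7070 kg/m³
  option V: σ_y = 253.0 MPa, ρ = 2700 kg/m³
  option P: M = 119 kN·m/kg
  option V: M = 93.7 kN·m/kg
  option H: M = 29.6 kN·m/kg
  option Z: M = 20.1 kN·m/kg
Option P has the largest M.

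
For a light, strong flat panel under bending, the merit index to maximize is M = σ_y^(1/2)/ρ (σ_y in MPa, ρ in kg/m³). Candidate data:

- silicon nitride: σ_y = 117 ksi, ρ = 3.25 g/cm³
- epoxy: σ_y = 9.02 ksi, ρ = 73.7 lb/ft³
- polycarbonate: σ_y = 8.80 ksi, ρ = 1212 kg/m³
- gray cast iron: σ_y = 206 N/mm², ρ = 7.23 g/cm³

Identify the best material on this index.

Convert each candidate to consistent units, then evaluate M:
  silicon nitride: σ_y = 806.7 MPa, ρ = 3250 kg/m³
  epoxy: σ_y = 62.19 MPa, ρ = 1181 kg/m³
  polycarbonate: σ_y = 60.67 MPa, ρ = 1212 kg/m³
  gray cast iron: σ_y = 206.0 MPa, ρ = 7230 kg/m³
  silicon nitride: M = 8.74×10⁻³
  epoxy: M = 6.68×10⁻³
  polycarbonate: M = 6.43×10⁻³
  gray cast iron: M = 1.99×10⁻³
The maximum is for silicon nitride.

silicon nitride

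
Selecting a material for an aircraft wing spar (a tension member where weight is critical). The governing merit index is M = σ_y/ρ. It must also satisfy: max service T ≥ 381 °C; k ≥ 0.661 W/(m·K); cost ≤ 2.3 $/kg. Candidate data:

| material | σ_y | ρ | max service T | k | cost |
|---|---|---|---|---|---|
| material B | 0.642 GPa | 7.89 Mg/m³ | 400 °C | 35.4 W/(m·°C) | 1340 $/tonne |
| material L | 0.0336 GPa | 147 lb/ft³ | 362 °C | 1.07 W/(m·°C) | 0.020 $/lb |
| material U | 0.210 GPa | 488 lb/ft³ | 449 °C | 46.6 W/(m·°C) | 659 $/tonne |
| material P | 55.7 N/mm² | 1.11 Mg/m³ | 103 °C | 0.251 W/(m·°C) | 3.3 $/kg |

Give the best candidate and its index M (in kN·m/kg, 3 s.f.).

Screen on constraints: max service T ≥ 381 °C; k ≥ 0.661 W/(m·K); cost ≤ 2.3 $/kg. Survivors: material B, material U.
In SI units:
  material B: σ_y = 642.0 MPa, ρ = 7890 kg/m³
  material U: σ_y = 210.0 MPa, ρ = 7817 kg/m³
  material B: M = 81.4 kN·m/kg
  material U: M = 26.9 kN·m/kg
The maximum is for material B.

material B, M = 81.4 kN·m/kg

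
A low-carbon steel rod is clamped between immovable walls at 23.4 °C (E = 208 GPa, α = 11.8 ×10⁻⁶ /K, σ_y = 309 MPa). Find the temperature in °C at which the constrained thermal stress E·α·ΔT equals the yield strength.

149 °C

E·α·ΔT = 309.0 MPa ⇒ ΔT = 309.0 / (208.0×10³ × 11.8×10⁻⁶) = 125.9 K.
T = 23.4 + 125.9 = 149.3 °C.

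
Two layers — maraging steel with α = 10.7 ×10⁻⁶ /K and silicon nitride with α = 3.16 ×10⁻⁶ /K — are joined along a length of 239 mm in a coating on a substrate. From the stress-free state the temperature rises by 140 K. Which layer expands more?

maraging steel

α(maraging steel) = 10.7×10⁻⁶/K vs α(silicon nitride) = 3.16×10⁻⁶/K.
Higher α expands more for the same ΔT: maraging steel.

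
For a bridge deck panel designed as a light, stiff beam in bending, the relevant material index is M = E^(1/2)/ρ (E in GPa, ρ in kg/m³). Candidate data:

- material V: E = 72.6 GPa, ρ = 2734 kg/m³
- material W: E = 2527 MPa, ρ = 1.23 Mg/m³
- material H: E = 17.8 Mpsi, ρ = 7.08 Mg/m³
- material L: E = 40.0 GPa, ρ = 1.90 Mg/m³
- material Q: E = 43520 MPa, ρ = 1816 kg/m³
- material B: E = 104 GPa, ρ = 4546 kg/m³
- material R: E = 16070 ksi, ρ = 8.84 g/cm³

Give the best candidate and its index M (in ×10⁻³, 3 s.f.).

material Q, M = 3.63×10⁻³

Putting every candidate on a common basis:
  material V: E = 72.60 GPa, ρ = 2734 kg/m³
  material W: E = 2.527 GPa, ρ = 1230 kg/m³
  material H: E = 122.7 GPa, ρ = 7080 kg/m³
  material L: E = 40.00 GPa, ρ = 1900 kg/m³
  material Q: E = 43.52 GPa, ρ = 1816 kg/m³
  material B: E = 104.0 GPa, ρ = 4546 kg/m³
  material R: E = 110.8 GPa, ρ = 8840 kg/m³
  material Q: M = 3.63×10⁻³
  material L: M = 3.33×10⁻³
  material V: M = 3.12×10⁻³
  material B: M = 2.24×10⁻³
  material H: M = 1.56×10⁻³
  material W: M = 1.29×10⁻³
  material R: M = 1.19×10⁻³
The maximum is for material Q.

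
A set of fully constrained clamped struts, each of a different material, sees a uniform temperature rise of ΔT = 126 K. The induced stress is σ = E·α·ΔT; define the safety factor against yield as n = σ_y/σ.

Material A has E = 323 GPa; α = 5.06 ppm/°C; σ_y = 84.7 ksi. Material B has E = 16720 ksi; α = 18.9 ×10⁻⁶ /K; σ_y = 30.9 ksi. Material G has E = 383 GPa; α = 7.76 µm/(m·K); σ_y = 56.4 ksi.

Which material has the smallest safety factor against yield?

material B

Per material, after unit conversion:
  material A: E = 323.0, α = 5.06, σ_y = 584.0 → σ = 206 MPa, n = 2.84
  material B: E = 115.3, α = 18.9, σ_y = 213.0 → σ = 275 MPa, n = 0.776
  material G: E = 383.0, α = 7.76, σ_y = 388.9 → σ = 374 MPa, n = 1.04
The minimum is material B at n = 0.776.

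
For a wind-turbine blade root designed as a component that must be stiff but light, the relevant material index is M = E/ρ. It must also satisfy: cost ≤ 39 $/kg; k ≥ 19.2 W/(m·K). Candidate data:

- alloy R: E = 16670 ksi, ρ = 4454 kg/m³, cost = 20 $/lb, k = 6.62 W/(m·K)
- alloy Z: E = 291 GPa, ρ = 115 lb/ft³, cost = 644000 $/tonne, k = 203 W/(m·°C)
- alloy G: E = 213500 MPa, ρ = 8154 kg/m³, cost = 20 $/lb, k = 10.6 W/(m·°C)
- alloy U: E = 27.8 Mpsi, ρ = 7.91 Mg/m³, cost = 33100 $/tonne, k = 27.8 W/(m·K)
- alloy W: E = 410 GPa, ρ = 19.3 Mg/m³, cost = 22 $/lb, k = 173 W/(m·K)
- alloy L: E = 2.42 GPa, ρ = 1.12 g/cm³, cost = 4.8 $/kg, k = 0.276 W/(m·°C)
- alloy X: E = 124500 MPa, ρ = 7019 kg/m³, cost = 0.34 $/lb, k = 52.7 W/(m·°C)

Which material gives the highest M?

Screen on constraints: cost ≤ 39 $/kg; k ≥ 19.2 W/(m·K). Survivors: alloy U, alloy X.
After converting to SI:
  alloy U: E = 191.7 GPa, ρ = 7910 kg/m³
  alloy X: E = 124.5 GPa, ρ = 7019 kg/m³
  alloy U: M = 24.2 MN·m/kg
  alloy X: M = 17.7 MN·m/kg
Highest index: alloy U.

alloy U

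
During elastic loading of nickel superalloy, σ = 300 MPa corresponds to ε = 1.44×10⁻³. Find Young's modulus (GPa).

208 GPa

E = σ/ε = 300 MPa / 1.44×10⁻³ = 208300 MPa = 208 GPa.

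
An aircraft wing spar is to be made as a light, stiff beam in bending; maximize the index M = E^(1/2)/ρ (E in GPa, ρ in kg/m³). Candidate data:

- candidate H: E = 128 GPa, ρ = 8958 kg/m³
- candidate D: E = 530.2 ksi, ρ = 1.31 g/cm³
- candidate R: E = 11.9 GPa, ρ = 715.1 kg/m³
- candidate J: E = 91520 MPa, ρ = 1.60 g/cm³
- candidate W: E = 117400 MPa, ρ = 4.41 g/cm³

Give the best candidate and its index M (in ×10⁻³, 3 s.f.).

candidate J, M = 5.98×10⁻³

Putting every candidate on a common basis:
  candidate H: E = 128.0 GPa, ρ = 8958 kg/m³
  candidate D: E = 3.656 GPa, ρ = 1310 kg/m³
  candidate R: E = 11.90 GPa, ρ = 715.1 kg/m³
  candidate J: E = 91.52 GPa, ρ = 1600 kg/m³
  candidate W: E = 117.4 GPa, ρ = 4410 kg/m³
  candidate J: M = 5.98×10⁻³
  candidate R: M = 4.82×10⁻³
  candidate W: M = 2.46×10⁻³
  candidate D: M = 1.46×10⁻³
  candidate H: M = 1.26×10⁻³
Candidate J has the largest M.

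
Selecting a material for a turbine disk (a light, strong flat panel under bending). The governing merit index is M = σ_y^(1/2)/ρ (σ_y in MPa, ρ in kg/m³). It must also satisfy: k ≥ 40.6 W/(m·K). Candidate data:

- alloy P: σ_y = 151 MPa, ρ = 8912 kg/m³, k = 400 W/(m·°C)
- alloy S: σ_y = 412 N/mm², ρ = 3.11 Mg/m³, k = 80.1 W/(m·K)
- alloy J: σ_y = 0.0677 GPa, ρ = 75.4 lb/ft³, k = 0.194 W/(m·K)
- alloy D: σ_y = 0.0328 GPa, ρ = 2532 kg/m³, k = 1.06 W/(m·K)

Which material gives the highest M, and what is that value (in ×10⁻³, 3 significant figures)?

Screen on constraints: k ≥ 40.6 W/(m·K). Survivors: alloy P, alloy S.
Putting every candidate on a common basis:
  alloy P: σ_y = 151.0 MPa, ρ = 8912 kg/m³
  alloy S: σ_y = 412.0 MPa, ρ = 3110 kg/m³
  alloy S: M = 6.53×10⁻³
  alloy P: M = 1.38×10⁻³
Alloy S has the largest M.

alloy S, M = 6.53×10⁻³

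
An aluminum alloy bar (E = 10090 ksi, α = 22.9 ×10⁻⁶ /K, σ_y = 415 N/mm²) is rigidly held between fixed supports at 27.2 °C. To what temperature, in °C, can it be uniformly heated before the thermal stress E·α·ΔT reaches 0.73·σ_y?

217 °C

E = 10090 ksi = 69.57 GPa.
σ_y = 415 N/mm² = 415.0 MPa.
E·α·ΔT = 302.9 MPa ⇒ ΔT = 302.9 / (69.57×10³ × 22.9×10⁻⁶) = 190.2 K.
T = 27.2 + 190.2 = 217.4 °C.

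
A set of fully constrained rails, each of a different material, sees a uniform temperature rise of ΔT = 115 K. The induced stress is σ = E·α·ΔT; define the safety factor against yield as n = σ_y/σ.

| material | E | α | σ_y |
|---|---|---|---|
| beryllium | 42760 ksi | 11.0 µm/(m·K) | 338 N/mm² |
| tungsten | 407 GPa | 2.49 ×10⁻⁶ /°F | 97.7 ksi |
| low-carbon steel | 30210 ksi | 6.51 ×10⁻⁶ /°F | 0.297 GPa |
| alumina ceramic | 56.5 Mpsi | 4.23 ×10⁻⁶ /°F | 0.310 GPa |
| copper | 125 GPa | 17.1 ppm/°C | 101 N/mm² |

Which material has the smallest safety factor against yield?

With everything in SI (GPa, ×10⁻⁶/K, MPa):
  beryllium: E = 294.8, α = 11.0, σ_y = 338.0 → σ = 373 MPa, n = 0.906
  tungsten: E = 407.0, α = 4.48, σ_y = 673.6 → σ = 210 MPa, n = 3.21
  low-carbon steel: E = 208.3, α = 11.7, σ_y = 297.0 → σ = 281 MPa, n = 1.06
  alumina ceramic: E = 389.6, α = 7.61, σ_y = 310.0 → σ = 341 MPa, n = 0.909
  copper: E = 125.0, α = 17.1, σ_y = 101.0 → σ = 246 MPa, n = 0.411
The minimum is copper at n = 0.411.

copper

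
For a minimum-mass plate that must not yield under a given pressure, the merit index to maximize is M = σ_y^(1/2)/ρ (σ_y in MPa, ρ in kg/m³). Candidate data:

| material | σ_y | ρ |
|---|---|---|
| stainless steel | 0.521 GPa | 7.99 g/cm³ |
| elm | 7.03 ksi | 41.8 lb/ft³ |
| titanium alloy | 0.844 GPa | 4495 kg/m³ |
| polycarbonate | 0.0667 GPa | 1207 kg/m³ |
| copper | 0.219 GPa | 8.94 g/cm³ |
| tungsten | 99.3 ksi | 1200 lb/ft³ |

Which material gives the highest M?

elm

After converting to SI:
  stainless steel: σ_y = 521.0 MPa, ρ = 7990 kg/m³
  elm: σ_y = 48.47 MPa, ρ = 669.6 kg/m³
  titanium alloy: σ_y = 844.0 MPa, ρ = 4495 kg/m³
  polycarbonate: σ_y = 66.70 MPa, ρ = 1207 kg/m³
  copper: σ_y = 219.0 MPa, ρ = 8940 kg/m³
  tungsten: σ_y = 684.6 MPa, ρ = 19220 kg/m³
  elm: M = 10.4×10⁻³
  polycarbonate: M = 6.77×10⁻³
  titanium alloy: M = 6.46×10⁻³
  stainless steel: M = 2.86×10⁻³
  copper: M = 1.66×10⁻³
  tungsten: M = 1.36×10⁻³
The maximum is for elm.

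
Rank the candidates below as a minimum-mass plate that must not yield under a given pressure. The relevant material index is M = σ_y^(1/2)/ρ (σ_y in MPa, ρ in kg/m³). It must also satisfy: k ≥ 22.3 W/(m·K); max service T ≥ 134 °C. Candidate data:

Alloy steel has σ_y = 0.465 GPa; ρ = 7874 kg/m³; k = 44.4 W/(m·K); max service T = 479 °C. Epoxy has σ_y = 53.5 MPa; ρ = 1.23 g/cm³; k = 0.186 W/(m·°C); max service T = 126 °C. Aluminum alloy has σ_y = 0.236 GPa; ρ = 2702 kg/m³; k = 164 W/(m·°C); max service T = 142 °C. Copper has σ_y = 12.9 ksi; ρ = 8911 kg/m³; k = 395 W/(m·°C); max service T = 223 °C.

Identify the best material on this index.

Screen on constraints: k ≥ 22.3 W/(m·K); max service T ≥ 134 °C. Survivors: alloy steel, aluminum alloy, copper.
In SI units:
  alloy steel: σ_y = 465.0 MPa, ρ = 7874 kg/m³
  aluminum alloy: σ_y = 236.0 MPa, ρ = 2702 kg/m³
  copper: σ_y = 88.94 MPa, ρ = 8911 kg/m³
  aluminum alloy: M = 5.69×10⁻³
  alloy steel: M = 2.74×10⁻³
  copper: M = 1.06×10⁻³
Aluminum alloy has the largest M.

aluminum alloy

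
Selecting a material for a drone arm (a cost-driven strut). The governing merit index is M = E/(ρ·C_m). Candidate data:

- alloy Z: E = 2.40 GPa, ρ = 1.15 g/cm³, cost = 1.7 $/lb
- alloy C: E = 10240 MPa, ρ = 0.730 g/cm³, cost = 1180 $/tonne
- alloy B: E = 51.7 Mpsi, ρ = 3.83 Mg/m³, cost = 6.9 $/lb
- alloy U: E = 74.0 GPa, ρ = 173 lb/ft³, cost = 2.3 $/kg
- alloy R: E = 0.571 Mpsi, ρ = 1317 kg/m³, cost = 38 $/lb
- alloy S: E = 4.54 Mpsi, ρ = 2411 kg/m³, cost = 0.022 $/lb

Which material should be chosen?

In SI units:
  alloy Z: E = 2.400 GPa, ρ = 1150 kg/m³, cost = 3.748 $/kg
  alloy C: E = 10.24 GPa, ρ = 730.0 kg/m³, cost = 1.180 $/kg
  alloy B: E = 356.5 GPa, ρ = 3830 kg/m³, cost = 15.21 $/kg
  alloy U: E = 74.00 GPa, ρ = 2771 kg/m³, cost = 2.300 $/kg
  alloy R: E = 3.937 GPa, ρ = 1317 kg/m³, cost = 83.77 $/kg
  alloy S: E = 31.30 GPa, ρ = 2411 kg/m³, cost = 0.04850 $/kg
  alloy S: M = 268 MN·m per $
  alloy C: M = 11.9 MN·m per $
  alloy U: M = 11.6 MN·m per $
  alloy B: M = 6.12 MN·m per $
  alloy Z: M = 0.557 MN·m per $
  alloy R: M = 0.0357 MN·m per $
Highest index: alloy S.

alloy S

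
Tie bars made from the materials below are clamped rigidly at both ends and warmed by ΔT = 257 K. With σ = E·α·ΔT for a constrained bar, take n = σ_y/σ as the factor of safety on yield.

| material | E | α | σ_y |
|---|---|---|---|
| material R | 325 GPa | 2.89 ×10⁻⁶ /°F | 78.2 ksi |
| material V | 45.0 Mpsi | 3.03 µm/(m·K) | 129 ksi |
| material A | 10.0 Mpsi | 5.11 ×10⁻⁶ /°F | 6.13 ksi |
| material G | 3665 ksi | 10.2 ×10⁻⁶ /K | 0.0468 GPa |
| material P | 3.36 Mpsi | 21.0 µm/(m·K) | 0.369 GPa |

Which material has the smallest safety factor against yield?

In consistent units (E in GPa, α in ×10⁻⁶/K, σ_y in MPa):
  material R: E = 325.0, α = 5.20, σ_y = 539.2 → σ = 434 MPa, n = 1.24
  material V: E = 310.3, α = 3.03, σ_y = 889.4 → σ = 242 MPa, n = 3.68
  material A: E = 68.95, α = 9.20, σ_y = 42.26 → σ = 163 MPa, n = 0.259
  material G: E = 25.27, α = 10.2, σ_y = 46.80 → σ = 66.2 MPa, n = 0.707
  material P: E = 23.17, α = 21.0, σ_y = 369.0 → σ = 125 MPa, n = 2.95
Smallest n: material A with n = 0.259.

material A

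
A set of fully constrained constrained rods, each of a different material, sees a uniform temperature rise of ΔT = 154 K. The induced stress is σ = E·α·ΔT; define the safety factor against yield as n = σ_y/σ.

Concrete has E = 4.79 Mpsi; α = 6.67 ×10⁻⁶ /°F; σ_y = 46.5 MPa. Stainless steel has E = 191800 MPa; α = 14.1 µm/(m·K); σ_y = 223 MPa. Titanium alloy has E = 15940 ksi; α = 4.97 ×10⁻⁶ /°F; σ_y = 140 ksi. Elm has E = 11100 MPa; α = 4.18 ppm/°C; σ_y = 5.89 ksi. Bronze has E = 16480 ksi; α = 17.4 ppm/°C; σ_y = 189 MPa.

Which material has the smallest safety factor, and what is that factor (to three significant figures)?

Converting E to GPa, α to ×10⁻⁶/K, σ_y to MPa, then σ and n for each:
  concrete: E = 33.03, α = 12.0, σ_y = 46.50 → σ = 61.1 MPa, n = 0.762
  stainless steel: E = 191.8, α = 14.1, σ_y = 223.0 → σ = 416 MPa, n = 0.535
  titanium alloy: E = 109.9, α = 8.95, σ_y = 965.3 → σ = 151 MPa, n = 6.38
  elm: E = 11.10, α = 4.18, σ_y = 40.61 → σ = 7.15 MPa, n = 5.68
  bronze: E = 113.6, α = 17.4, σ_y = 189.0 → σ = 304 MPa, n = 0.621
Stainless steel has the lowest safety factor, n = 0.535.

stainless steel, n = 0.535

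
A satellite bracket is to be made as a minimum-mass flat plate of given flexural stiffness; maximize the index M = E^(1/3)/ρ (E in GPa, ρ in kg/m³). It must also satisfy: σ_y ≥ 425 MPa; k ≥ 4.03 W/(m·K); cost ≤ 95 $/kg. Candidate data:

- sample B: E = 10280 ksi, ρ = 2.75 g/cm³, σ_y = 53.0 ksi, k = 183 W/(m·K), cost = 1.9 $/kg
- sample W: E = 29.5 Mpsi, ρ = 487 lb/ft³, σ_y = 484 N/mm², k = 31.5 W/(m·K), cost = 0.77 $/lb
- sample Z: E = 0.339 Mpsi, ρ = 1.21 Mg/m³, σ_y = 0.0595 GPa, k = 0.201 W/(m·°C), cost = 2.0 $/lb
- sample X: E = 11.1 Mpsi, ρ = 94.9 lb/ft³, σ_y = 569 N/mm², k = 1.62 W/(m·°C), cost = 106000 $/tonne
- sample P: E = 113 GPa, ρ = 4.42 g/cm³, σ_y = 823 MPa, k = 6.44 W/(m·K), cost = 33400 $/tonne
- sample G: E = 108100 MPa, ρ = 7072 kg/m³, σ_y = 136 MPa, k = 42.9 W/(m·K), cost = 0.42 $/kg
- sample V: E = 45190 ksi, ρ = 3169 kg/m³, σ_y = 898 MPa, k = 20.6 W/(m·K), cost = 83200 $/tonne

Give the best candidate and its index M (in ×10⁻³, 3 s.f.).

Screen on constraints: σ_y ≥ 425 MPa; k ≥ 4.03 W/(m·K); cost ≤ 95 $/kg. Survivors: sample W, sample P, sample V.
In SI units:
  sample W: E = 203.4 GPa, ρ = 7801 kg/m³
  sample P: E = 113.0 GPa, ρ = 4420 kg/m³
  sample V: E = 311.6 GPa, ρ = 3169 kg/m³
  sample V: M = 2.14×10⁻³
  sample P: M = 1.09×10⁻³
  sample W: M = 0.754×10⁻³
Highest index: sample V.

sample V, M = 2.14×10⁻³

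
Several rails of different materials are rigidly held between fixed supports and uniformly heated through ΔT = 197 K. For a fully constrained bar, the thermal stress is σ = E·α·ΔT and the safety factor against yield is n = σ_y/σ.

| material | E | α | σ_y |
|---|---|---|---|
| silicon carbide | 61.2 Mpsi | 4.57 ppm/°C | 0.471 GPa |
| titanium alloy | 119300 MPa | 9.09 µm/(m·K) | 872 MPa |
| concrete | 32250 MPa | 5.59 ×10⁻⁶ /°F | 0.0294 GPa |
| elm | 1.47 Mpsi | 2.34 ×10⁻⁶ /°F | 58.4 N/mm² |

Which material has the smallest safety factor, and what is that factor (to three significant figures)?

concrete, n = 0.460

With everything in SI (GPa, ×10⁻⁶/K, MPa):
  silicon carbide: E = 422.0, α = 4.57, σ_y = 471.0 → σ = 380 MPa, n = 1.24
  titanium alloy: E = 119.3, α = 9.09, σ_y = 872.0 → σ = 214 MPa, n = 4.08
  concrete: E = 32.25, α = 10.1, σ_y = 29.40 → σ = 63.9 MPa, n = 0.460
  elm: E = 10.14, α = 4.21, σ_y = 58.40 → σ = 8.41 MPa, n = 6.94
The minimum is concrete at n = 0.460.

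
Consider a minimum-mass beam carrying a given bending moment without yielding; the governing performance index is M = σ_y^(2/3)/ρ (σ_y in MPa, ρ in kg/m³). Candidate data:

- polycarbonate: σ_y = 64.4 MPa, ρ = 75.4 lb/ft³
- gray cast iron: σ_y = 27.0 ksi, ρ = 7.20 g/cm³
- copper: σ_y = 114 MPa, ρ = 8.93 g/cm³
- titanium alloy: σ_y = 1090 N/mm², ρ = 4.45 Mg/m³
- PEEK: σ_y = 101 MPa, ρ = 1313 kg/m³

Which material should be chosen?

After converting to SI:
  polycarbonate: σ_y = 64.40 MPa, ρ = 1208 kg/m³
  gray cast iron: σ_y = 186.2 MPa, ρ = 7200 kg/m³
  copper: σ_y = 114.0 MPa, ρ = 8930 kg/m³
  titanium alloy: σ_y = 1090 MPa, ρ = 4450 kg/m³
  PEEK: σ_y = 101.0 MPa, ρ = 1313 kg/m³
  titanium alloy: M = 23.8×10⁻³
  PEEK: M = 16.5×10⁻³
  polycarbonate: M = 13.3×10⁻³
  gray cast iron: M = 4.53×10⁻³
  copper: M = 2.63×10⁻³
Titanium alloy ranks first.

titanium alloy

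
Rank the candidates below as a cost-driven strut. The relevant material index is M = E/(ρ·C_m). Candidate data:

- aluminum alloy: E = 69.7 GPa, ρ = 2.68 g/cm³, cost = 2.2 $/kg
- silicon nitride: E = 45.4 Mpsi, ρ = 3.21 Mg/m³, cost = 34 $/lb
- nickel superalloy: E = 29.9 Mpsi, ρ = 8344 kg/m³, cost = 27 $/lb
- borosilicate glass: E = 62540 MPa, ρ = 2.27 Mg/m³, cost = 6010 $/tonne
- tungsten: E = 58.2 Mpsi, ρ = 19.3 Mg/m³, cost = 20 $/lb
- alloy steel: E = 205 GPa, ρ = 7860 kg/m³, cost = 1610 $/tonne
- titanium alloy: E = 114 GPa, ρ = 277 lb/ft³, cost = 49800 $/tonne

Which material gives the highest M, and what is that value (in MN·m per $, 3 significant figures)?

Convert each candidate to consistent units, then evaluate M:
  aluminum alloy: E = 69.70 GPa, ρ = 2680 kg/m³, cost = 2.200 $/kg
  silicon nitride: E = 313.0 GPa, ρ = 3210 kg/m³, cost = 74.96 $/kg
  nickel superalloy: E = 206.2 GPa, ρ = 8344 kg/m³, cost = 59.52 $/kg
  borosilicate glass: E = 62.54 GPa, ρ = 2270 kg/m³, cost = 6.010 $/kg
  tungsten: E = 401.3 GPa, ρ = 19300 kg/m³, cost = 44.09 $/kg
  alloy steel: E = 205.0 GPa, ρ = 7860 kg/m³, cost = 1.610 $/kg
  titanium alloy: E = 114.0 GPa, ρ = 4437 kg/m³, cost = 49.80 $/kg
  alloy steel: M = 16.2 MN·m per $
  aluminum alloy: M = 11.8 MN·m per $
  borosilicate glass: M = 4.58 MN·m per $
  silicon nitride: M = 1.30 MN·m per $
  titanium alloy: M = 0.516 MN·m per $
  tungsten: M = 0.472 MN·m per $
  nickel superalloy: M = 0.415 MN·m per $
The maximum is for alloy steel.

alloy steel, M = 16.2 MN·m per $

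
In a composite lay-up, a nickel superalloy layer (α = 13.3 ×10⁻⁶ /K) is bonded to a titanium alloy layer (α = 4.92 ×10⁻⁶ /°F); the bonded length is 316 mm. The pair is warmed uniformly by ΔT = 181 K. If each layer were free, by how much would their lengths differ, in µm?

titanium alloy: α = 4.92×10⁻⁶/°F × 9/5 = 8.86×10⁻⁶/K.
Δα = |13.3 − 8.86|×10⁻⁶/K = 4.44×10⁻⁶/K.
ΔL_mismatch = Δα·L·ΔT = 4.44×10⁻⁶ × 316.0 mm × 181.0 K = 254 µm.

254 µm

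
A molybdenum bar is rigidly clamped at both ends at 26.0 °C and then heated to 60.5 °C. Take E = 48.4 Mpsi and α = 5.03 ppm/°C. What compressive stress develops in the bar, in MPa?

E = 48.4 Mpsi = 333.7 GPa.
ΔT = 34.50 K. Constrained thermal stress σ = E·α·ΔT = 333.7×10³ MPa × 5.03×10⁻⁶ × 34.50 = 57.9 MPa (compressive).

57.9 MPa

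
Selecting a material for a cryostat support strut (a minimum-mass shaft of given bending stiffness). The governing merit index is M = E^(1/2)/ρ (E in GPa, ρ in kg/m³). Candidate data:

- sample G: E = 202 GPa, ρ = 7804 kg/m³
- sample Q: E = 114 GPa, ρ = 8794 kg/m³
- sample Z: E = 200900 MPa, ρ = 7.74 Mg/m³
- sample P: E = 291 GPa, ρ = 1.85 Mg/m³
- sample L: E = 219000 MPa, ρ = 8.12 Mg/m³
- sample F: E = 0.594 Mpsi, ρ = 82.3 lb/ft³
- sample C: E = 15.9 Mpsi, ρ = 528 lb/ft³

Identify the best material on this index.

sample P

Convert each candidate to consistent units, then evaluate M:
  sample G: E = 202.0 GPa, ρ = 7804 kg/m³
  sample Q: E = 114.0 GPa, ρ = 8794 kg/m³
  sample Z: E = 200.9 GPa, ρ = 7740 kg/m³
  sample P: E = 291.0 GPa, ρ = 1850 kg/m³
  sample L: E = 219.0 GPa, ρ = 8120 kg/m³
  sample F: E = 4.095 GPa, ρ = 1318 kg/m³
  sample C: E = 109.6 GPa, ρ = 8458 kg/m³
  sample P: M = 9.22×10⁻³
  sample Z: M = 1.83×10⁻³
  sample L: M = 1.82×10⁻³
  sample G: M = 1.82×10⁻³
  sample F: M = 1.54×10⁻³
  sample C: M = 1.24×10⁻³
  sample Q: M = 1.21×10⁻³
Sample P ranks first.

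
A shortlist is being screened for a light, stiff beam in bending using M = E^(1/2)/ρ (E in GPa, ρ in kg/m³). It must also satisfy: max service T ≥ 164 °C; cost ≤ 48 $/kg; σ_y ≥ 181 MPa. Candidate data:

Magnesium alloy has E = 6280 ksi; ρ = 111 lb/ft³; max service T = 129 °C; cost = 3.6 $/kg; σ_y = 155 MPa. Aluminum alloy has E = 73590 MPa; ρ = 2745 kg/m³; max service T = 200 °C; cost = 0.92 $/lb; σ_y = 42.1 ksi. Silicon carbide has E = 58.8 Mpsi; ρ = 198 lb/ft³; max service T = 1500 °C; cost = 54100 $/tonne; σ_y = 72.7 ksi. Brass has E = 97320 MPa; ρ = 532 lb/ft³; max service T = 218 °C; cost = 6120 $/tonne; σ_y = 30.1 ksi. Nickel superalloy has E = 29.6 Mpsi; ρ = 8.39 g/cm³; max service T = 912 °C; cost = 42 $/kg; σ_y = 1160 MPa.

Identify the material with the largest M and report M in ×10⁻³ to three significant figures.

aluminum alloy, M = 3.13×10⁻³

Screen on constraints: max service T ≥ 164 °C; cost ≤ 48 $/kg; σ_y ≥ 181 MPa. Survivors: aluminum alloy, brass, nickel superalloy.
Convert each candidate to consistent units, then evaluate M:
  aluminum alloy: E = 73.59 GPa, ρ = 2745 kg/m³
  brass: E = 97.32 GPa, ρ = 8522 kg/m³
  nickel superalloy: E = 204.1 GPa, ρ = 8390 kg/m³
  aluminum alloy: M = 3.13×10⁻³
  nickel superalloy: M = 1.70×10⁻³
  brass: M = 1.16×10⁻³
Highest index: aluminum alloy.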